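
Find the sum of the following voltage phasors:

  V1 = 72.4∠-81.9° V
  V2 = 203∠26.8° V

Step 1 — Convert each phasor to rectangular form:
  V1 = 72.4·(cos(-81.9°) + j·sin(-81.9°)) = 10.2 - j71.68 V
  V2 = 203·(cos(26.8°) + j·sin(26.8°)) = 181.2 + j91.53 V
Step 2 — Sum components: V_total = 191.4 + j19.85 V.
Step 3 — Convert to polar: |V_total| = 192.4 V, ∠V_total = 5.9°.

V_total = 192.4∠5.9° V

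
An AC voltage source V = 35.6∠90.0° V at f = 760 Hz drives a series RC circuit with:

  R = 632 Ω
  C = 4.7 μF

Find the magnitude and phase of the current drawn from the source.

Step 1 — Angular frequency: ω = 2π·f = 2π·760 = 4775 rad/s.
Step 2 — Component impedances:
  R: Z = R = 632 Ω
  C: Z = 1/(jωC) = -j/(ω·C) = 0 - j44.56 Ω
Step 3 — Series combination: Z_total = R + C = 632 - j44.56 Ω = 633.6∠-4.0° Ω.
Step 4 — Source phasor: V = 35.6∠90.0° V = 0 + j35.6 V.
Step 5 — Ohm's law: I = V / Z_total = (0 + j35.6) / (632 - j44.56) = -0.003952 + j0.05605 A.
Step 6 — Convert to polar: |I| = 0.05619 A, ∠I = 94.0°.

I = 0.05619∠94.0° A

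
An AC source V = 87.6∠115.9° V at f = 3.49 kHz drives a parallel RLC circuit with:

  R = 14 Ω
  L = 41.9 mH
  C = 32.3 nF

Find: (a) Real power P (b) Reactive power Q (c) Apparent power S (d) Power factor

Step 1 — Angular frequency: ω = 2π·f = 2π·3490 = 2.193e+04 rad/s.
Step 2 — Component impedances:
  R: Z = R = 14 Ω
  L: Z = jωL = j·2.193e+04·0.0419 = 0 + j918.8 Ω
  C: Z = 1/(jωC) = -j/(ω·C) = 0 - j1412 Ω
Step 3 — Parallel combination: 1/Z_total = 1/R + 1/L + 1/C; Z_total = 14 + j0.0745 Ω = 14∠0.3° Ω.
Step 4 — Source phasor: V = 87.6∠115.9° V = -38.26 + j78.8 V.
Step 5 — Current: I = V / Z = -2.703 + j5.643 A = 6.257∠115.6° A.
Step 6 — Complex power: S = V·I* = 548.1 + j2.917 VA.
Step 7 — Real power: P = Re(S) = 548.1 W.
Step 8 — Reactive power: Q = Im(S) = 2.917 VAR.
Step 9 — Apparent power: |S| = 548.1 VA.
Step 10 — Power factor: PF = P/|S| = 1 (lagging).

(a) P = 548.1 W  (b) Q = 2.917 VAR  (c) S = 548.1 VA  (d) PF = 1 (lagging)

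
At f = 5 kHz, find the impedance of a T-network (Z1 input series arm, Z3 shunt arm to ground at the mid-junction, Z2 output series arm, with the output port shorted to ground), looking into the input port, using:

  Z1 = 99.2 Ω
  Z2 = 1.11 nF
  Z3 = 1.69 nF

Step 1 — Angular frequency: ω = 2π·f = 2π·5000 = 3.142e+04 rad/s.
Step 2 — Component impedances:
  Z1: Z = R = 99.2 Ω
  Z2: Z = 1/(jωC) = -j/(ω·C) = 0 - j2.868e+04 Ω
  Z3: Z = 1/(jωC) = -j/(ω·C) = 0 - j1.883e+04 Ω
Step 3 — With the output port shorted to ground, the output series arm Z2 runs from the junction to ground; the shunt arm Z3 also runs from the junction to ground. They appear in parallel: Z3 || Z2 = 0 - j1.137e+04 Ω.
Step 4 — Series with input arm Z1: Z_in = Z1 + (Z3 || Z2) = 99.2 - j1.137e+04 Ω = 1.137e+04∠-89.5° Ω.

Z = 99.2 - j1.137e+04 Ω = 1.137e+04∠-89.5° Ω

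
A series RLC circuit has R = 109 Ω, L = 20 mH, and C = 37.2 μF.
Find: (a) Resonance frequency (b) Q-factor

Step 1 — Resonance condition Im(Z)=0 gives ω₀ = 1/√(LC).
Step 2 — ω₀ = 1/√(0.02·3.72e-05) = 1159 rad/s.
Step 3 — f₀ = ω₀/(2π) = 184.5 Hz.
Step 4 — Series Q: Q = ω₀L/R = 1159·0.02/109 = 0.2127.

(a) f₀ = 184.5 Hz  (b) Q = 0.2127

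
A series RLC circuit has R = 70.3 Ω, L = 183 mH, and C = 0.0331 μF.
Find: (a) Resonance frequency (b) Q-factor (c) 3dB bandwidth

Step 1 — Resonance: ω₀ = 1/√(LC) = 1/√(0.183·3.31e-08) = 1.285e+04 rad/s.
Step 2 — f₀ = ω₀/(2π) = 2045 Hz.
Step 3 — Series Q: Q = ω₀L/R = 1.285e+04·0.183/70.3 = 33.45.
Step 4 — Bandwidth: Δω = ω₀/Q = 384.2 rad/s; BW = Δω/(2π) = 61.14 Hz.

(a) f₀ = 2045 Hz  (b) Q = 33.45  (c) BW = 61.14 Hz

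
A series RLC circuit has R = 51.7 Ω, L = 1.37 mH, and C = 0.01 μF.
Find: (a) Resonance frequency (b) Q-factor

Step 1 — Resonance condition Im(Z)=0 gives ω₀ = 1/√(LC).
Step 2 — ω₀ = 1/√(0.00137·1e-08) = 2.702e+05 rad/s.
Step 3 — f₀ = ω₀/(2π) = 4.3e+04 Hz.
Step 4 — Series Q: Q = ω₀L/R = 2.702e+05·0.00137/51.7 = 7.159.

(a) f₀ = 4.3e+04 Hz  (b) Q = 7.159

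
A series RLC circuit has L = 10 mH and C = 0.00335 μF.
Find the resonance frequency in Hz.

Step 1 — Resonance condition Im(Z)=0 gives ω₀ = 1/√(LC).
Step 2 — ω₀ = 1/√(0.01·3.35e-09) = 1.728e+05 rad/s.
Step 3 — f₀ = ω₀/(2π) = 2.75e+04 Hz.

f₀ = 2.75e+04 Hz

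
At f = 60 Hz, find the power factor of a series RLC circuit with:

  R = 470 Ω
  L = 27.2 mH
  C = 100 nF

Step 1 — Angular frequency: ω = 2π·f = 2π·60 = 377 rad/s.
Step 2 — Component impedances:
  R: Z = R = 470 Ω
  L: Z = jωL = j·377·0.0272 = 0 + j10.25 Ω
  C: Z = 1/(jωC) = -j/(ω·C) = 0 - j2.653e+04 Ω
Step 3 — Series combination: Z_total = R + L + C = 470 - j2.652e+04 Ω = 2.652e+04∠-89.0° Ω.
Step 4 — Power factor: PF = cos(φ) = Re(Z)/|Z| = 470/2.652e+04 = 0.01772.
Step 5 — Type: Im(Z) = -2.652e+04 ⇒ leading (phase φ = -89.0°).

PF = 0.01772 (leading, φ = -89.0°)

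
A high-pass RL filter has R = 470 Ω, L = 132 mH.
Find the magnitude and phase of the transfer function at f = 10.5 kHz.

Step 1 — Angular frequency: ω = 2π·1.05e+04 = 6.597e+04 rad/s.
Step 2 — Transfer function: H(jω) = jωL/(R + jωL).
Step 3 — Numerator jωL = j·8708; denominator R + jωL = 470 + j8708.
Step 4 — H = 0.9971 + j0.05381.
Step 5 — Magnitude: |H| = 0.9985 (-0.0 dB); phase: φ = 3.1°.

|H| = 0.9985 (-0.0 dB), φ = 3.1°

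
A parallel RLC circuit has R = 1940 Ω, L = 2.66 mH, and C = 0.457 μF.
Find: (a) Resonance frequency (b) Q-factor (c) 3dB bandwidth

Step 1 — Resonance: ω₀ = 1/√(LC) = 1/√(0.00266·4.57e-07) = 2.868e+04 rad/s.
Step 2 — f₀ = ω₀/(2π) = 4565 Hz.
Step 3 — Parallel Q: Q = R/(ω₀L) = 1940/(2.868e+04·0.00266) = 25.43.
Step 4 — Bandwidth: Δω = ω₀/Q = 1128 rad/s; BW = Δω/(2π) = 179.5 Hz.

(a) f₀ = 4565 Hz  (b) Q = 25.43  (c) BW = 179.5 Hz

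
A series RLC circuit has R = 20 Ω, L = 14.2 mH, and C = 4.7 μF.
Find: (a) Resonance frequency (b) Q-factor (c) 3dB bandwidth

Step 1 — Resonance: ω₀ = 1/√(LC) = 1/√(0.0142·4.7e-06) = 3871 rad/s.
Step 2 — f₀ = ω₀/(2π) = 616.1 Hz.
Step 3 — Series Q: Q = ω₀L/R = 3871·0.0142/20 = 2.748.
Step 4 — Bandwidth: Δω = ω₀/Q = 1408 rad/s; BW = Δω/(2π) = 224.2 Hz.

(a) f₀ = 616.1 Hz  (b) Q = 2.748  (c) BW = 224.2 Hz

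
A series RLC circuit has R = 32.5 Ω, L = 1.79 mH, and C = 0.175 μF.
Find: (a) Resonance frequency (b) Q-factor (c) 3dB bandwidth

Step 1 — Resonance condition Im(Z)=0 gives ω₀ = 1/√(LC).
Step 2 — ω₀ = 1/√(0.00179·1.75e-07) = 5.65e+04 rad/s.
Step 3 — f₀ = ω₀/(2π) = 8992 Hz.
Step 4 — Series Q: Q = ω₀L/R = 5.65e+04·0.00179/32.5 = 3.112.
Step 5 — 3dB bandwidth: Δω = ω₀/Q = 1.816e+04 rad/s; BW = Δω/(2π) = 2890 Hz.

(a) f₀ = 8992 Hz  (b) Q = 3.112  (c) BW = 2890 Hz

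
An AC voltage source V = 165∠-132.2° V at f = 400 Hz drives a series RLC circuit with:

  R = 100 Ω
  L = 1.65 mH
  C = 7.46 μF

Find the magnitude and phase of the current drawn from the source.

Step 1 — Angular frequency: ω = 2π·f = 2π·400 = 2513 rad/s.
Step 2 — Component impedances:
  R: Z = R = 100 Ω
  L: Z = jωL = j·2513·0.00165 = 0 + j4.147 Ω
  C: Z = 1/(jωC) = -j/(ω·C) = 0 - j53.34 Ω
Step 3 — Series combination: Z_total = R + L + C = 100 - j49.19 Ω = 111.4∠-26.2° Ω.
Step 4 — Source phasor: V = 165∠-132.2° V = -110.8 - j122.2 V.
Step 5 — Ohm's law: I = V / Z_total = (-110.8 - j122.2) / (100 - j49.19) = -0.4083 - j1.423 A.
Step 6 — Convert to polar: |I| = 1.481 A, ∠I = -106.0°.

I = 1.481∠-106.0° A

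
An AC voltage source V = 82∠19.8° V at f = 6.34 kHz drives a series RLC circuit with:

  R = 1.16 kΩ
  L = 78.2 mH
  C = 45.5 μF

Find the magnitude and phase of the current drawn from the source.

Step 1 — Angular frequency: ω = 2π·f = 2π·6340 = 3.984e+04 rad/s.
Step 2 — Component impedances:
  R: Z = R = 1160 Ω
  L: Z = jωL = j·3.984e+04·0.0782 = 0 + j3115 Ω
  C: Z = 1/(jωC) = -j/(ω·C) = 0 - j0.5517 Ω
Step 3 — Series combination: Z_total = R + L + C = 1160 + j3115 Ω = 3324∠69.6° Ω.
Step 4 — Source phasor: V = 82∠19.8° V = 77.15 + j27.78 V.
Step 5 — Ohm's law: I = V / Z_total = (77.15 + j27.78) / (1160 + j3115) = 0.01593 - j0.01884 A.
Step 6 — Convert to polar: |I| = 0.02467 A, ∠I = -49.8°.

I = 0.02467∠-49.8° A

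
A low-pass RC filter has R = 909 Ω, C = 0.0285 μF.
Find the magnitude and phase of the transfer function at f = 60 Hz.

Step 1 — Angular frequency: ω = 2π·60 = 377 rad/s.
Step 2 — Transfer function: H(jω) = 1/(1 + jωRC).
Step 3 — Denominator: 1 + jωRC = 1 + j·377·909·2.85e-08 = 1 + j0.009767.
Step 4 — H = 0.9999 - j0.009766.
Step 5 — Magnitude: |H| = 1 (-0.0 dB); phase: φ = -0.6°.

|H| = 1 (-0.0 dB), φ = -0.6°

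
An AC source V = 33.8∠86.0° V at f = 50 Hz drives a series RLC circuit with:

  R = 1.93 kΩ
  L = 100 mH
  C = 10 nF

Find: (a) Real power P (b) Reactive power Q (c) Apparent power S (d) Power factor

Step 1 — Angular frequency: ω = 2π·f = 2π·50 = 314.2 rad/s.
Step 2 — Component impedances:
  R: Z = R = 1930 Ω
  L: Z = jωL = j·314.2·0.1 = 0 + j31.42 Ω
  C: Z = 1/(jωC) = -j/(ω·C) = 0 - j3.183e+05 Ω
Step 3 — Series combination: Z_total = R + L + C = 1930 - j3.183e+05 Ω = 3.183e+05∠-89.7° Ω.
Step 4 — Source phasor: V = 33.8∠86.0° V = 2.358 + j33.72 V.
Step 5 — Current: I = V / Z = -0.0001059 + j8.05e-06 A = 0.0001062∠175.7° A.
Step 6 — Complex power: S = V·I* = 2.177e-05 - j0.003589 VA.
Step 7 — Real power: P = Re(S) = 2.177e-05 W.
Step 8 — Reactive power: Q = Im(S) = -0.003589 VAR.
Step 9 — Apparent power: |S| = 0.003589 VA.
Step 10 — Power factor: PF = P/|S| = 0.006064 (leading).

(a) P = 2.177e-05 W  (b) Q = -0.003589 VAR  (c) S = 0.003589 VA  (d) PF = 0.006064 (leading)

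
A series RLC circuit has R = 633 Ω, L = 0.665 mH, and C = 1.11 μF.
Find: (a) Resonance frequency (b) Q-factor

Step 1 — Resonance condition Im(Z)=0 gives ω₀ = 1/√(LC).
Step 2 — ω₀ = 1/√(0.000665·1.11e-06) = 3.681e+04 rad/s.
Step 3 — f₀ = ω₀/(2π) = 5858 Hz.
Step 4 — Series Q: Q = ω₀L/R = 3.681e+04·0.000665/633 = 0.03867.

(a) f₀ = 5858 Hz  (b) Q = 0.03867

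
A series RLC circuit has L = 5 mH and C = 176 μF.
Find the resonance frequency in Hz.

Step 1 — Resonance condition Im(Z)=0 gives ω₀ = 1/√(LC).
Step 2 — ω₀ = 1/√(0.005·0.000176) = 1066 rad/s.
Step 3 — f₀ = ω₀/(2π) = 169.7 Hz.

f₀ = 169.7 Hz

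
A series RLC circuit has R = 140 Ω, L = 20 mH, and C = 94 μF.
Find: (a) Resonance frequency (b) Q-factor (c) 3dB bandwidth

Step 1 — Resonance condition Im(Z)=0 gives ω₀ = 1/√(LC).
Step 2 — ω₀ = 1/√(0.02·9.4e-05) = 729.3 rad/s.
Step 3 — f₀ = ω₀/(2π) = 116.1 Hz.
Step 4 — Series Q: Q = ω₀L/R = 729.3·0.02/140 = 0.1042.
Step 5 — 3dB bandwidth: Δω = ω₀/Q = 7000 rad/s; BW = Δω/(2π) = 1114 Hz.

(a) f₀ = 116.1 Hz  (b) Q = 0.1042  (c) BW = 1114 Hz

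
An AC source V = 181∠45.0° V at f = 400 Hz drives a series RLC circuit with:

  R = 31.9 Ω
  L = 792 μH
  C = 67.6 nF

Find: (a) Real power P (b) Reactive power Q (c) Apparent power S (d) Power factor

Step 1 — Angular frequency: ω = 2π·f = 2π·400 = 2513 rad/s.
Step 2 — Component impedances:
  R: Z = R = 31.9 Ω
  L: Z = jωL = j·2513·0.000792 = 0 + j1.991 Ω
  C: Z = 1/(jωC) = -j/(ω·C) = 0 - j5886 Ω
Step 3 — Series combination: Z_total = R + L + C = 31.9 - j5884 Ω = 5884∠-89.7° Ω.
Step 4 — Source phasor: V = 181∠45.0° V = 128 + j128 V.
Step 5 — Current: I = V / Z = -0.02163 + j0.02187 A = 0.03076∠134.7° A.
Step 6 — Complex power: S = V·I* = 0.03019 - j5.568 VA.
Step 7 — Real power: P = Re(S) = 0.03019 W.
Step 8 — Reactive power: Q = Im(S) = -5.568 VAR.
Step 9 — Apparent power: |S| = 5.568 VA.
Step 10 — Power factor: PF = P/|S| = 0.005421 (leading).

(a) P = 0.03019 W  (b) Q = -5.568 VAR  (c) S = 5.568 VA  (d) PF = 0.005421 (leading)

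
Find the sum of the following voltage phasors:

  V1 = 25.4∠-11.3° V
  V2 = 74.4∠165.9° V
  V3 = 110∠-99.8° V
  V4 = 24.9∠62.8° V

Step 1 — Convert each phasor to rectangular form:
  V1 = 25.4·(cos(-11.3°) + j·sin(-11.3°)) = 24.91 - j4.977 V
  V2 = 74.4·(cos(165.9°) + j·sin(165.9°)) = -72.16 + j18.12 V
  V3 = 110·(cos(-99.8°) + j·sin(-99.8°)) = -18.72 - j108.4 V
  V4 = 24.9·(cos(62.8°) + j·sin(62.8°)) = 11.38 + j22.15 V
Step 2 — Sum components: V_total = -54.59 - j73.1 V.
Step 3 — Convert to polar: |V_total| = 91.24 V, ∠V_total = -126.8°.

V_total = 91.24∠-126.8° V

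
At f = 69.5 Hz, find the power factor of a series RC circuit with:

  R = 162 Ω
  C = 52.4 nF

Step 1 — Angular frequency: ω = 2π·f = 2π·69.5 = 436.7 rad/s.
Step 2 — Component impedances:
  R: Z = R = 162 Ω
  C: Z = 1/(jωC) = -j/(ω·C) = 0 - j4.37e+04 Ω
Step 3 — Series combination: Z_total = R + C = 162 - j4.37e+04 Ω = 4.37e+04∠-89.8° Ω.
Step 4 — Power factor: PF = cos(φ) = Re(Z)/|Z| = 162/4.37e+04 = 0.003707.
Step 5 — Type: Im(Z) = -4.37e+04 ⇒ leading (phase φ = -89.8°).

PF = 0.003707 (leading, φ = -89.8°)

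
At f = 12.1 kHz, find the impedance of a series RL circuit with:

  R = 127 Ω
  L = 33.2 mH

Step 1 — Angular frequency: ω = 2π·f = 2π·1.21e+04 = 7.603e+04 rad/s.
Step 2 — Component impedances:
  R: Z = R = 127 Ω
  L: Z = jωL = j·7.603e+04·0.0332 = 0 + j2524 Ω
Step 3 — Series combination: Z_total = R + L = 127 + j2524 Ω = 2527∠87.1° Ω.

Z = 127 + j2524 Ω = 2527∠87.1° Ω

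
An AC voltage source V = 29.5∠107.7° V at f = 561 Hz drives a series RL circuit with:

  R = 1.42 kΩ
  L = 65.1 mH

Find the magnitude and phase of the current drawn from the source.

Step 1 — Angular frequency: ω = 2π·f = 2π·561 = 3525 rad/s.
Step 2 — Component impedances:
  R: Z = R = 1420 Ω
  L: Z = jωL = j·3525·0.0651 = 0 + j229.5 Ω
Step 3 — Series combination: Z_total = R + L = 1420 + j229.5 Ω = 1438∠9.2° Ω.
Step 4 — Source phasor: V = 29.5∠107.7° V = -8.969 + j28.1 V.
Step 5 — Ohm's law: I = V / Z_total = (-8.969 + j28.1) / (1420 + j229.5) = -0.003039 + j0.02028 A.
Step 6 — Convert to polar: |I| = 0.02051 A, ∠I = 98.5°.

I = 0.02051∠98.5° A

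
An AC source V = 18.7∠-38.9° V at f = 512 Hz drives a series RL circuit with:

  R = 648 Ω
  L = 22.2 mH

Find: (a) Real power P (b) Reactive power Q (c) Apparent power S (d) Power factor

Step 1 — Angular frequency: ω = 2π·f = 2π·512 = 3217 rad/s.
Step 2 — Component impedances:
  R: Z = R = 648 Ω
  L: Z = jωL = j·3217·0.0222 = 0 + j71.42 Ω
Step 3 — Series combination: Z_total = R + L = 648 + j71.42 Ω = 651.9∠6.3° Ω.
Step 4 — Source phasor: V = 18.7∠-38.9° V = 14.55 - j11.74 V.
Step 5 — Current: I = V / Z = 0.02022 - j0.02035 A = 0.02868∠-45.2° A.
Step 6 — Complex power: S = V·I* = 0.5332 + j0.05876 VA.
Step 7 — Real power: P = Re(S) = 0.5332 W.
Step 8 — Reactive power: Q = Im(S) = 0.05876 VAR.
Step 9 — Apparent power: |S| = 0.5364 VA.
Step 10 — Power factor: PF = P/|S| = 0.994 (lagging).

(a) P = 0.5332 W  (b) Q = 0.05876 VAR  (c) S = 0.5364 VA  (d) PF = 0.994 (lagging)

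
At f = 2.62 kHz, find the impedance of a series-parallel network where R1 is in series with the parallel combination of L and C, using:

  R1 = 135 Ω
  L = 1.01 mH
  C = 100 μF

Step 1 — Angular frequency: ω = 2π·f = 2π·2620 = 1.646e+04 rad/s.
Step 2 — Component impedances:
  R1: Z = R = 135 Ω
  L: Z = jωL = j·1.646e+04·0.00101 = 0 + j16.63 Ω
  C: Z = 1/(jωC) = -j/(ω·C) = 0 - j0.6075 Ω
Step 3 — Parallel branch: L || C = 1/(1/L + 1/C) = 0 - j0.6305 Ω.
Step 4 — Series with R1: Z_total = R1 + (L || C) = 135 - j0.6305 Ω = 135∠-0.3° Ω.

Z = 135 - j0.6305 Ω = 135∠-0.3° Ω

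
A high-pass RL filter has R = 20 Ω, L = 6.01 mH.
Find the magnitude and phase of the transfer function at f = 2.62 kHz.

Step 1 — Angular frequency: ω = 2π·2620 = 1.646e+04 rad/s.
Step 2 — Transfer function: H(jω) = jωL/(R + jωL).
Step 3 — Numerator jωL = j·98.94; denominator R + jωL = 20 + j98.94.
Step 4 — H = 0.9607 + j0.1942.
Step 5 — Magnitude: |H| = 0.9802 (-0.2 dB); phase: φ = 11.4°.

|H| = 0.9802 (-0.2 dB), φ = 11.4°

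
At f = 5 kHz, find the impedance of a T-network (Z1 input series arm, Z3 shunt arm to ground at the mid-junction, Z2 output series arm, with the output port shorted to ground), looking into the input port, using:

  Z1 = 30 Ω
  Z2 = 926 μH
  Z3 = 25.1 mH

Step 1 — Angular frequency: ω = 2π·f = 2π·5000 = 3.142e+04 rad/s.
Step 2 — Component impedances:
  Z1: Z = R = 30 Ω
  Z2: Z = jωL = j·3.142e+04·0.000926 = 0 + j29.09 Ω
  Z3: Z = jωL = j·3.142e+04·0.0251 = 0 + j788.5 Ω
Step 3 — With the output port shorted to ground, the output series arm Z2 runs from the junction to ground; the shunt arm Z3 also runs from the junction to ground. They appear in parallel: Z3 || Z2 = 0 + j28.06 Ω.
Step 4 — Series with input arm Z1: Z_in = Z1 + (Z3 || Z2) = 30 + j28.06 Ω = 41.07∠43.1° Ω.

Z = 30 + j28.06 Ω = 41.07∠43.1° Ω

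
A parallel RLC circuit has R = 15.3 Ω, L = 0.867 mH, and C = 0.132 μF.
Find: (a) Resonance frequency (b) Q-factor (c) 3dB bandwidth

Step 1 — Resonance: ω₀ = 1/√(LC) = 1/√(0.000867·1.32e-07) = 9.348e+04 rad/s.
Step 2 — f₀ = ω₀/(2π) = 1.488e+04 Hz.
Step 3 — Parallel Q: Q = R/(ω₀L) = 15.3/(9.348e+04·0.000867) = 0.1888.
Step 4 — Bandwidth: Δω = ω₀/Q = 4.951e+05 rad/s; BW = Δω/(2π) = 7.881e+04 Hz.

(a) f₀ = 1.488e+04 Hz  (b) Q = 0.1888  (c) BW = 7.881e+04 Hz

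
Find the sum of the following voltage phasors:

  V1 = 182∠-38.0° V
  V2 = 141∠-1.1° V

Step 1 — Convert each phasor to rectangular form:
  V1 = 182·(cos(-38.0°) + j·sin(-38.0°)) = 143.4 - j112.1 V
  V2 = 141·(cos(-1.1°) + j·sin(-1.1°)) = 141 - j2.707 V
Step 2 — Sum components: V_total = 284.4 - j114.8 V.
Step 3 — Convert to polar: |V_total| = 306.7 V, ∠V_total = -22.0°.

V_total = 306.7∠-22.0° V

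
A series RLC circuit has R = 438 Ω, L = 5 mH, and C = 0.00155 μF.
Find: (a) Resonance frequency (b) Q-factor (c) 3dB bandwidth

Step 1 — Resonance: ω₀ = 1/√(LC) = 1/√(0.005·1.55e-09) = 3.592e+05 rad/s.
Step 2 — f₀ = ω₀/(2π) = 5.717e+04 Hz.
Step 3 — Series Q: Q = ω₀L/R = 3.592e+05·0.005/438 = 4.101.
Step 4 — Bandwidth: Δω = ω₀/Q = 8.76e+04 rad/s; BW = Δω/(2π) = 1.394e+04 Hz.

(a) f₀ = 5.717e+04 Hz  (b) Q = 4.101  (c) BW = 1.394e+04 Hz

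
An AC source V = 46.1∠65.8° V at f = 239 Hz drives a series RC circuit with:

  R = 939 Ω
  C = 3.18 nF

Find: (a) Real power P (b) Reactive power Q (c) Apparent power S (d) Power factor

Step 1 — Angular frequency: ω = 2π·f = 2π·239 = 1502 rad/s.
Step 2 — Component impedances:
  R: Z = R = 939 Ω
  C: Z = 1/(jωC) = -j/(ω·C) = 0 - j2.094e+05 Ω
Step 3 — Series combination: Z_total = R + C = 939 - j2.094e+05 Ω = 2.094e+05∠-89.7° Ω.
Step 4 — Source phasor: V = 46.1∠65.8° V = 18.9 + j42.05 V.
Step 5 — Current: I = V / Z = -0.0002004 + j9.114e-05 A = 0.0002201∠155.5° A.
Step 6 — Complex power: S = V·I* = 4.551e-05 - j0.01015 VA.
Step 7 — Real power: P = Re(S) = 4.551e-05 W.
Step 8 — Reactive power: Q = Im(S) = -0.01015 VAR.
Step 9 — Apparent power: |S| = 0.01015 VA.
Step 10 — Power factor: PF = P/|S| = 0.004484 (leading).

(a) P = 4.551e-05 W  (b) Q = -0.01015 VAR  (c) S = 0.01015 VA  (d) PF = 0.004484 (leading)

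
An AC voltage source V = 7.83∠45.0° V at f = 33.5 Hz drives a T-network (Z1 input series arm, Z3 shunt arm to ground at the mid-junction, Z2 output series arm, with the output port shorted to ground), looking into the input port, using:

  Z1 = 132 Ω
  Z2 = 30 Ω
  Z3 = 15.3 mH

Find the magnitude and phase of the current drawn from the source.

Step 1 — Angular frequency: ω = 2π·f = 2π·33.5 = 210.5 rad/s.
Step 2 — Component impedances:
  Z1: Z = R = 132 Ω
  Z2: Z = R = 30 Ω
  Z3: Z = jωL = j·210.5·0.0153 = 0 + j3.22 Ω
Step 3 — With the output port shorted to ground, the output series arm Z2 runs from the junction to ground; the shunt arm Z3 also runs from the junction to ground. They appear in parallel: Z3 || Z2 = 0.3418 + j3.184 Ω.
Step 4 — Series with input arm Z1: Z_in = Z1 + (Z3 || Z2) = 132.3 + j3.184 Ω = 132.4∠1.4° Ω.
Step 5 — Source phasor: V = 7.83∠45.0° V = 5.537 + j5.537 V.
Step 6 — Ohm's law: I = V / Z_total = (5.537 + j5.537) / (132.3 + j3.184) = 0.04282 + j0.04081 A.
Step 7 — Convert to polar: |I| = 0.05915 A, ∠I = 43.6°.

I = 0.05915∠43.6° A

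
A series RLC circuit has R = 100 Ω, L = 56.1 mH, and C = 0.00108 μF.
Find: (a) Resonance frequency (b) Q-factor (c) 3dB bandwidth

Step 1 — Resonance: ω₀ = 1/√(LC) = 1/√(0.0561·1.08e-09) = 1.285e+05 rad/s.
Step 2 — f₀ = ω₀/(2π) = 2.045e+04 Hz.
Step 3 — Series Q: Q = ω₀L/R = 1.285e+05·0.0561/100 = 72.07.
Step 4 — Bandwidth: Δω = ω₀/Q = 1783 rad/s; BW = Δω/(2π) = 283.7 Hz.

(a) f₀ = 2.045e+04 Hz  (b) Q = 72.07  (c) BW = 283.7 Hz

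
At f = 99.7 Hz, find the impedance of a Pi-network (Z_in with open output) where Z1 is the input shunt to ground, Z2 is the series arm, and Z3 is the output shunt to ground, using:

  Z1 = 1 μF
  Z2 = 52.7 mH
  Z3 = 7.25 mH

Step 1 — Angular frequency: ω = 2π·f = 2π·99.7 = 626.4 rad/s.
Step 2 — Component impedances:
  Z1: Z = 1/(jωC) = -j/(ω·C) = 0 - j1596 Ω
  Z2: Z = jωL = j·626.4·0.0527 = 0 + j33.01 Ω
  Z3: Z = jωL = j·626.4·0.00725 = 0 + j4.542 Ω
Step 3 — With open output, the series arm Z2 and the output shunt Z3 appear in series to ground: Z2 + Z3 = 0 + j37.55 Ω.
Step 4 — Parallel with input shunt Z1: Z_in = Z1 || (Z2 + Z3) = 0 + j38.46 Ω = 38.46∠90.0° Ω.

Z = 0 + j38.46 Ω = 38.46∠90.0° Ω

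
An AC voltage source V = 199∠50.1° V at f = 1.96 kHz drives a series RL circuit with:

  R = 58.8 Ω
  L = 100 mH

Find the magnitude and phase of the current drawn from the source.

Step 1 — Angular frequency: ω = 2π·f = 2π·1960 = 1.232e+04 rad/s.
Step 2 — Component impedances:
  R: Z = R = 58.8 Ω
  L: Z = jωL = j·1.232e+04·0.1 = 0 + j1232 Ω
Step 3 — Series combination: Z_total = R + L = 58.8 + j1232 Ω = 1233∠87.3° Ω.
Step 4 — Source phasor: V = 199∠50.1° V = 127.6 + j152.7 V.
Step 5 — Ohm's law: I = V / Z_total = (127.6 + j152.7) / (58.8 + j1232) = 0.1286 - j0.09751 A.
Step 6 — Convert to polar: |I| = 0.1614 A, ∠I = -37.2°.

I = 0.1614∠-37.2° A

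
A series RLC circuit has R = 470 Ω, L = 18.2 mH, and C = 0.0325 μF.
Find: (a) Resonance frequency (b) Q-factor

Step 1 — Resonance condition Im(Z)=0 gives ω₀ = 1/√(LC).
Step 2 — ω₀ = 1/√(0.0182·3.25e-08) = 4.112e+04 rad/s.
Step 3 — f₀ = ω₀/(2π) = 6544 Hz.
Step 4 — Series Q: Q = ω₀L/R = 4.112e+04·0.0182/470 = 1.592.

(a) f₀ = 6544 Hz  (b) Q = 1.592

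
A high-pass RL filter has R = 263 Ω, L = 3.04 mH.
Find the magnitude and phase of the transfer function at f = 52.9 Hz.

Step 1 — Angular frequency: ω = 2π·52.9 = 332.4 rad/s.
Step 2 — Transfer function: H(jω) = jωL/(R + jωL).
Step 3 — Numerator jωL = j·1.01; denominator R + jωL = 263 + j1.01.
Step 4 — H = 1.476e-05 + j0.003842.
Step 5 — Magnitude: |H| = 0.003842 (-48.3 dB); phase: φ = 89.8°.

|H| = 0.003842 (-48.3 dB), φ = 89.8°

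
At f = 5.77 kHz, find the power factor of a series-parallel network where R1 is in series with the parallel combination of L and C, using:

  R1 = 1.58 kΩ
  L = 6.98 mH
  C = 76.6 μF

Step 1 — Angular frequency: ω = 2π·f = 2π·5770 = 3.625e+04 rad/s.
Step 2 — Component impedances:
  R1: Z = R = 1580 Ω
  L: Z = jωL = j·3.625e+04·0.00698 = 0 + j253.1 Ω
  C: Z = 1/(jωC) = -j/(ω·C) = 0 - j0.3601 Ω
Step 3 — Parallel branch: L || C = 1/(1/L + 1/C) = 0 - j0.3606 Ω.
Step 4 — Series with R1: Z_total = R1 + (L || C) = 1580 - j0.3606 Ω = 1580∠-0.0° Ω.
Step 5 — Power factor: PF = cos(φ) = Re(Z)/|Z| = 1580/1580 = 1.
Step 6 — Type: Im(Z) = -0.3606 ⇒ leading (phase φ = -0.0°).

PF = 1 (leading, φ = -0.0°)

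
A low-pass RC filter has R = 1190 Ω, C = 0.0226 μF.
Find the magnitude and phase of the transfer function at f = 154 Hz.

Step 1 — Angular frequency: ω = 2π·154 = 967.6 rad/s.
Step 2 — Transfer function: H(jω) = 1/(1 + jωRC).
Step 3 — Denominator: 1 + jωRC = 1 + j·967.6·1190·2.26e-08 = 1 + j0.02602.
Step 4 — H = 0.9993 - j0.02601.
Step 5 — Magnitude: |H| = 0.9997 (-0.0 dB); phase: φ = -1.5°.

|H| = 0.9997 (-0.0 dB), φ = -1.5°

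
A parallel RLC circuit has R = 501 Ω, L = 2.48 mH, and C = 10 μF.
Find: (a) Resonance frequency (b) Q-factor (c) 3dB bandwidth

Step 1 — Resonance: ω₀ = 1/√(LC) = 1/√(0.00248·1e-05) = 6350 rad/s.
Step 2 — f₀ = ω₀/(2π) = 1011 Hz.
Step 3 — Parallel Q: Q = R/(ω₀L) = 501/(6350·0.00248) = 31.81.
Step 4 — Bandwidth: Δω = ω₀/Q = 199.6 rad/s; BW = Δω/(2π) = 31.77 Hz.

(a) f₀ = 1011 Hz  (b) Q = 31.81  (c) BW = 31.77 Hz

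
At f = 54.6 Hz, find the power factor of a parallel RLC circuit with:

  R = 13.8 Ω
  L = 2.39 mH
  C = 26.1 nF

Step 1 — Angular frequency: ω = 2π·f = 2π·54.6 = 343.1 rad/s.
Step 2 — Component impedances:
  R: Z = R = 13.8 Ω
  L: Z = jωL = j·343.1·0.00239 = 0 + j0.8199 Ω
  C: Z = 1/(jωC) = -j/(ω·C) = 0 - j1.117e+05 Ω
Step 3 — Parallel combination: 1/Z_total = 1/R + 1/L + 1/C; Z_total = 0.04854 + j0.817 Ω = 0.8185∠86.6° Ω.
Step 4 — Power factor: PF = cos(φ) = Re(Z)/|Z| = 0.048544/0.81848 = 0.05931.
Step 5 — Type: Im(Z) = 0.817 ⇒ lagging (phase φ = 86.6°).

PF = 0.05931 (lagging, φ = 86.6°)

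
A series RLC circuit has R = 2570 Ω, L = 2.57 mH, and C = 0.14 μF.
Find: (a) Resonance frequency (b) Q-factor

Step 1 — Resonance condition Im(Z)=0 gives ω₀ = 1/√(LC).
Step 2 — ω₀ = 1/√(0.00257·1.4e-07) = 5.272e+04 rad/s.
Step 3 — f₀ = ω₀/(2π) = 8391 Hz.
Step 4 — Series Q: Q = ω₀L/R = 5.272e+04·0.00257/2570 = 0.05272.

(a) f₀ = 8391 Hz  (b) Q = 0.05272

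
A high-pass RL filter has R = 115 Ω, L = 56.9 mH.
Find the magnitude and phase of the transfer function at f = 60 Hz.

Step 1 — Angular frequency: ω = 2π·60 = 377 rad/s.
Step 2 — Transfer function: H(jω) = jωL/(R + jωL).
Step 3 — Numerator jωL = j·21.45; denominator R + jωL = 115 + j21.45.
Step 4 — H = 0.03362 + j0.1803.
Step 5 — Magnitude: |H| = 0.1834 (-14.7 dB); phase: φ = 79.4°.

|H| = 0.1834 (-14.7 dB), φ = 79.4°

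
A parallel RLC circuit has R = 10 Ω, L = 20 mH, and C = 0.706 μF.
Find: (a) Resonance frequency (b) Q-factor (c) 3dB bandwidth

Step 1 — Resonance: ω₀ = 1/√(LC) = 1/√(0.02·7.06e-07) = 8416 rad/s.
Step 2 — f₀ = ω₀/(2π) = 1339 Hz.
Step 3 — Parallel Q: Q = R/(ω₀L) = 10/(8416·0.02) = 0.05941.
Step 4 — Bandwidth: Δω = ω₀/Q = 1.416e+05 rad/s; BW = Δω/(2π) = 2.254e+04 Hz.

(a) f₀ = 1339 Hz  (b) Q = 0.05941  (c) BW = 2.254e+04 Hz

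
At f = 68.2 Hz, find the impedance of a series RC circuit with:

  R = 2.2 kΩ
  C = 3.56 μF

Step 1 — Angular frequency: ω = 2π·f = 2π·68.2 = 428.5 rad/s.
Step 2 — Component impedances:
  R: Z = R = 2200 Ω
  C: Z = 1/(jωC) = -j/(ω·C) = 0 - j655.5 Ω
Step 3 — Series combination: Z_total = R + C = 2200 - j655.5 Ω = 2296∠-16.6° Ω.

Z = 2200 - j655.5 Ω = 2296∠-16.6° Ω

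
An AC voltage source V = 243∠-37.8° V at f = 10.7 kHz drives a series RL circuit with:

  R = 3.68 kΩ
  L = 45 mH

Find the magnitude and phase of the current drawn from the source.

Step 1 — Angular frequency: ω = 2π·f = 2π·1.07e+04 = 6.723e+04 rad/s.
Step 2 — Component impedances:
  R: Z = R = 3680 Ω
  L: Z = jωL = j·6.723e+04·0.045 = 0 + j3025 Ω
Step 3 — Series combination: Z_total = R + L = 3680 + j3025 Ω = 4764∠39.4° Ω.
Step 4 — Source phasor: V = 243∠-37.8° V = 192 - j148.9 V.
Step 5 — Ohm's law: I = V / Z_total = (192 - j148.9) / (3680 + j3025) = 0.01128 - j0.04975 A.
Step 6 — Convert to polar: |I| = 0.05101 A, ∠I = -77.2°.

I = 0.05101∠-77.2° A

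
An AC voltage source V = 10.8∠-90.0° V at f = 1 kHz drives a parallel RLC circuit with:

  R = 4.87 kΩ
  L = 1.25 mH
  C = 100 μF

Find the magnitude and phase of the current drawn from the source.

Step 1 — Angular frequency: ω = 2π·f = 2π·1000 = 6283 rad/s.
Step 2 — Component impedances:
  R: Z = R = 4870 Ω
  L: Z = jωL = j·6283·0.00125 = 0 + j7.854 Ω
  C: Z = 1/(jωC) = -j/(ω·C) = 0 - j1.592 Ω
Step 3 — Parallel combination: 1/Z_total = 1/R + 1/L + 1/C; Z_total = 0.0008181 - j1.996 Ω = 1.996∠-90.0° Ω.
Step 4 — Source phasor: V = 10.8∠-90.0° V = 0 - j10.8 V.
Step 5 — Ohm's law: I = V / Z_total = (0 - j10.8) / (0.0008181 - j1.996) = 5.411 - j0.002218 A.
Step 6 — Convert to polar: |I| = 5.411 A, ∠I = -0.0°.

I = 5.411∠-0.0° A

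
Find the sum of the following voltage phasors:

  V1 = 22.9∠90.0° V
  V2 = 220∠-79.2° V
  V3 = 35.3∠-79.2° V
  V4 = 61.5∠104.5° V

Step 1 — Convert each phasor to rectangular form:
  V1 = 22.9·(cos(90.0°) + j·sin(90.0°)) = 0 + j22.9 V
  V2 = 220·(cos(-79.2°) + j·sin(-79.2°)) = 41.22 - j216.1 V
  V3 = 35.3·(cos(-79.2°) + j·sin(-79.2°)) = 6.615 - j34.67 V
  V4 = 61.5·(cos(104.5°) + j·sin(104.5°)) = -15.4 + j59.54 V
Step 2 — Sum components: V_total = 32.44 - j168.3 V.
Step 3 — Convert to polar: |V_total| = 171.4 V, ∠V_total = -79.1°.

V_total = 171.4∠-79.1° V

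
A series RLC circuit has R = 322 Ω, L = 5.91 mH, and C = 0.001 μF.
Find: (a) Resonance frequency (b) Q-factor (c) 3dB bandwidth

Step 1 — Resonance condition Im(Z)=0 gives ω₀ = 1/√(LC).
Step 2 — ω₀ = 1/√(0.00591·1e-09) = 4.113e+05 rad/s.
Step 3 — f₀ = ω₀/(2π) = 6.547e+04 Hz.
Step 4 — Series Q: Q = ω₀L/R = 4.113e+05·0.00591/322 = 7.55.
Step 5 — 3dB bandwidth: Δω = ω₀/Q = 5.448e+04 rad/s; BW = Δω/(2π) = 8671 Hz.

(a) f₀ = 6.547e+04 Hz  (b) Q = 7.55  (c) BW = 8671 Hz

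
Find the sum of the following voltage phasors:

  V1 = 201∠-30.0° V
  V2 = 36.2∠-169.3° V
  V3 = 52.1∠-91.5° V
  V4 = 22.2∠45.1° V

Step 1 — Convert each phasor to rectangular form:
  V1 = 201·(cos(-30.0°) + j·sin(-30.0°)) = 174.1 - j100.5 V
  V2 = 36.2·(cos(-169.3°) + j·sin(-169.3°)) = -35.57 - j6.721 V
  V3 = 52.1·(cos(-91.5°) + j·sin(-91.5°)) = -1.364 - j52.08 V
  V4 = 22.2·(cos(45.1°) + j·sin(45.1°)) = 15.67 + j15.73 V
Step 2 — Sum components: V_total = 152.8 - j143.6 V.
Step 3 — Convert to polar: |V_total| = 209.7 V, ∠V_total = -43.2°.

V_total = 209.7∠-43.2° V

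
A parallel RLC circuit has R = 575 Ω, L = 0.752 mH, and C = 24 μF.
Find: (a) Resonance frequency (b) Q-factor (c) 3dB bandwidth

Step 1 — Resonance: ω₀ = 1/√(LC) = 1/√(0.000752·2.4e-05) = 7444 rad/s.
Step 2 — f₀ = ω₀/(2π) = 1185 Hz.
Step 3 — Parallel Q: Q = R/(ω₀L) = 575/(7444·0.000752) = 102.7.
Step 4 — Bandwidth: Δω = ω₀/Q = 72.46 rad/s; BW = Δω/(2π) = 11.53 Hz.

(a) f₀ = 1185 Hz  (b) Q = 102.7  (c) BW = 11.53 Hz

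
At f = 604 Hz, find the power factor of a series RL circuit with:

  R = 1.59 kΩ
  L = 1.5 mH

Step 1 — Angular frequency: ω = 2π·f = 2π·604 = 3795 rad/s.
Step 2 — Component impedances:
  R: Z = R = 1590 Ω
  L: Z = jωL = j·3795·0.0015 = 0 + j5.693 Ω
Step 3 — Series combination: Z_total = R + L = 1590 + j5.693 Ω = 1590∠0.2° Ω.
Step 4 — Power factor: PF = cos(φ) = Re(Z)/|Z| = 1590/1590 = 1.
Step 5 — Type: Im(Z) = 5.693 ⇒ lagging (phase φ = 0.2°).

PF = 1 (lagging, φ = 0.2°)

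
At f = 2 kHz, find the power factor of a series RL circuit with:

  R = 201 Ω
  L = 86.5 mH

Step 1 — Angular frequency: ω = 2π·f = 2π·2000 = 1.257e+04 rad/s.
Step 2 — Component impedances:
  R: Z = R = 201 Ω
  L: Z = jωL = j·1.257e+04·0.0865 = 0 + j1087 Ω
Step 3 — Series combination: Z_total = R + L = 201 + j1087 Ω = 1105∠79.5° Ω.
Step 4 — Power factor: PF = cos(φ) = Re(Z)/|Z| = 201/1105.4 = 0.1818.
Step 5 — Type: Im(Z) = 1087 ⇒ lagging (phase φ = 79.5°).

PF = 0.1818 (lagging, φ = 79.5°)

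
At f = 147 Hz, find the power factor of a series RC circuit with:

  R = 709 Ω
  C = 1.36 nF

Step 1 — Angular frequency: ω = 2π·f = 2π·147 = 923.6 rad/s.
Step 2 — Component impedances:
  R: Z = R = 709 Ω
  C: Z = 1/(jωC) = -j/(ω·C) = 0 - j7.961e+05 Ω
Step 3 — Series combination: Z_total = R + C = 709 - j7.961e+05 Ω = 7.961e+05∠-89.9° Ω.
Step 4 — Power factor: PF = cos(φ) = Re(Z)/|Z| = 709/7.961e+05 = 0.0008906.
Step 5 — Type: Im(Z) = -7.961e+05 ⇒ leading (phase φ = -89.9°).

PF = 0.0008906 (leading, φ = -89.9°)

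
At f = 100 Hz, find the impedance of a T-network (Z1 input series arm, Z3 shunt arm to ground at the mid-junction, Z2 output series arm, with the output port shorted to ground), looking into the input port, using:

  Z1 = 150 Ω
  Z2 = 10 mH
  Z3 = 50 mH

Step 1 — Angular frequency: ω = 2π·f = 2π·100 = 628.3 rad/s.
Step 2 — Component impedances:
  Z1: Z = R = 150 Ω
  Z2: Z = jωL = j·628.3·0.01 = 0 + j6.283 Ω
  Z3: Z = jωL = j·628.3·0.05 = 0 + j31.42 Ω
Step 3 — With the output port shorted to ground, the output series arm Z2 runs from the junction to ground; the shunt arm Z3 also runs from the junction to ground. They appear in parallel: Z3 || Z2 = 0 + j5.236 Ω.
Step 4 — Series with input arm Z1: Z_in = Z1 + (Z3 || Z2) = 150 + j5.236 Ω = 150.1∠2.0° Ω.

Z = 150 + j5.236 Ω = 150.1∠2.0° Ω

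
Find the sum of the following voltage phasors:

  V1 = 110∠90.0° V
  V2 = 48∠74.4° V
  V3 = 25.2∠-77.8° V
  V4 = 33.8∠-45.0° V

Step 1 — Convert each phasor to rectangular form:
  V1 = 110·(cos(90.0°) + j·sin(90.0°)) = 0 + j110 V
  V2 = 48·(cos(74.4°) + j·sin(74.4°)) = 12.91 + j46.23 V
  V3 = 25.2·(cos(-77.8°) + j·sin(-77.8°)) = 5.325 - j24.63 V
  V4 = 33.8·(cos(-45.0°) + j·sin(-45.0°)) = 23.9 - j23.9 V
Step 2 — Sum components: V_total = 42.13 + j107.7 V.
Step 3 — Convert to polar: |V_total| = 115.6 V, ∠V_total = 68.6°.

V_total = 115.6∠68.6° V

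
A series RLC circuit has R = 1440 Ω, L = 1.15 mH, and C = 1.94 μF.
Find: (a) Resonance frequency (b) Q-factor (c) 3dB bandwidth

Step 1 — Resonance condition Im(Z)=0 gives ω₀ = 1/√(LC).
Step 2 — ω₀ = 1/√(0.00115·1.94e-06) = 2.117e+04 rad/s.
Step 3 — f₀ = ω₀/(2π) = 3370 Hz.
Step 4 — Series Q: Q = ω₀L/R = 2.117e+04·0.00115/1440 = 0.01691.
Step 5 — 3dB bandwidth: Δω = ω₀/Q = 1.252e+06 rad/s; BW = Δω/(2π) = 1.993e+05 Hz.

(a) f₀ = 3370 Hz  (b) Q = 0.01691  (c) BW = 1.993e+05 Hz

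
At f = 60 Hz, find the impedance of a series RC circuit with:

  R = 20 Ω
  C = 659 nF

Step 1 — Angular frequency: ω = 2π·f = 2π·60 = 377 rad/s.
Step 2 — Component impedances:
  R: Z = R = 20 Ω
  C: Z = 1/(jωC) = -j/(ω·C) = 0 - j4025 Ω
Step 3 — Series combination: Z_total = R + C = 20 - j4025 Ω = 4025∠-89.7° Ω.

Z = 20 - j4025 Ω = 4025∠-89.7° Ω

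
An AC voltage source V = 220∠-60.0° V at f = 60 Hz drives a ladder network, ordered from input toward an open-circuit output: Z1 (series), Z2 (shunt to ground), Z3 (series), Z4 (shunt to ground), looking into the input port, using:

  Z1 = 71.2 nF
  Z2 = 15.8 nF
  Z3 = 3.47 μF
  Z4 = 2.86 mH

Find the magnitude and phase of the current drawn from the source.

Step 1 — Angular frequency: ω = 2π·f = 2π·60 = 377 rad/s.
Step 2 — Component impedances:
  Z1: Z = 1/(jωC) = -j/(ω·C) = 0 - j3.726e+04 Ω
  Z2: Z = 1/(jωC) = -j/(ω·C) = 0 - j1.679e+05 Ω
  Z3: Z = 1/(jωC) = -j/(ω·C) = 0 - j764.4 Ω
  Z4: Z = jωL = j·377·0.00286 = 0 + j1.078 Ω
Step 3 — Ladder network (open output): work backward from the far end, alternating series and parallel combinations. Z_in = 0 - j3.802e+04 Ω = 3.802e+04∠-90.0° Ω.
Step 4 — Source phasor: V = 220∠-60.0° V = 110 - j190.5 V.
Step 5 — Ohm's law: I = V / Z_total = (110 - j190.5) / (0 - j3.802e+04) = 0.005012 + j0.002894 A.
Step 6 — Convert to polar: |I| = 0.005787 A, ∠I = 30.0°.

I = 0.005787∠30.0° A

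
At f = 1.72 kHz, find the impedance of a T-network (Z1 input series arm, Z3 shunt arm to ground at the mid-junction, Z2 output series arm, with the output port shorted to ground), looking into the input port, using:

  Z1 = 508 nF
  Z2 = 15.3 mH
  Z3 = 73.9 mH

Step 1 — Angular frequency: ω = 2π·f = 2π·1720 = 1.081e+04 rad/s.
Step 2 — Component impedances:
  Z1: Z = 1/(jωC) = -j/(ω·C) = 0 - j182.1 Ω
  Z2: Z = jωL = j·1.081e+04·0.0153 = 0 + j165.3 Ω
  Z3: Z = jωL = j·1.081e+04·0.0739 = 0 + j798.6 Ω
Step 3 — With the output port shorted to ground, the output series arm Z2 runs from the junction to ground; the shunt arm Z3 also runs from the junction to ground. They appear in parallel: Z3 || Z2 = 0 + j137 Ω.
Step 4 — Series with input arm Z1: Z_in = Z1 + (Z3 || Z2) = 0 - j45.16 Ω = 45.16∠-90.0° Ω.

Z = 0 - j45.16 Ω = 45.16∠-90.0° Ω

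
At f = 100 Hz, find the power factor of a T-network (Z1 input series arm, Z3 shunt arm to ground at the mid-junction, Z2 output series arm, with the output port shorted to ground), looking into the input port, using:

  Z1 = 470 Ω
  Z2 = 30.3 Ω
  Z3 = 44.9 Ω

Step 1 — Angular frequency: ω = 2π·f = 2π·100 = 628.3 rad/s.
Step 2 — Component impedances:
  Z1: Z = R = 470 Ω
  Z2: Z = R = 30.3 Ω
  Z3: Z = R = 44.9 Ω
Step 3 — With the output port shorted to ground, the output series arm Z2 runs from the junction to ground; the shunt arm Z3 also runs from the junction to ground. They appear in parallel: Z3 || Z2 = 18.09 Ω.
Step 4 — Series with input arm Z1: Z_in = Z1 + (Z3 || Z2) = 488.1 Ω = 488.1∠0.0° Ω.
Step 5 — Power factor: PF = cos(φ) = Re(Z)/|Z| = 488.1/488.1 = 1.
Step 6 — Type: Im(Z) = 0 ⇒ unity (phase φ = 0.0°).

PF = 1 (unity, φ = 0.0°)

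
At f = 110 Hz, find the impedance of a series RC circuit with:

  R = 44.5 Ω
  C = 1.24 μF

Step 1 — Angular frequency: ω = 2π·f = 2π·110 = 691.2 rad/s.
Step 2 — Component impedances:
  R: Z = R = 44.5 Ω
  C: Z = 1/(jωC) = -j/(ω·C) = 0 - j1167 Ω
Step 3 — Series combination: Z_total = R + C = 44.5 - j1167 Ω = 1168∠-87.8° Ω.

Z = 44.5 - j1167 Ω = 1168∠-87.8° Ω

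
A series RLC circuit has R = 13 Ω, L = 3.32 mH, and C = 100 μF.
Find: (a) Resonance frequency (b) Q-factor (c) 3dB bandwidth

Step 1 — Resonance: ω₀ = 1/√(LC) = 1/√(0.00332·0.0001) = 1736 rad/s.
Step 2 — f₀ = ω₀/(2π) = 276.2 Hz.
Step 3 — Series Q: Q = ω₀L/R = 1736·0.00332/13 = 0.4432.
Step 4 — Bandwidth: Δω = ω₀/Q = 3916 rad/s; BW = Δω/(2π) = 623.2 Hz.

(a) f₀ = 276.2 Hz  (b) Q = 0.4432  (c) BW = 623.2 Hz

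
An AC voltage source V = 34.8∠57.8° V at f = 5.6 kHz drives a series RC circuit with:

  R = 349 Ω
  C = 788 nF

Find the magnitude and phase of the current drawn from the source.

Step 1 — Angular frequency: ω = 2π·f = 2π·5600 = 3.519e+04 rad/s.
Step 2 — Component impedances:
  R: Z = R = 349 Ω
  C: Z = 1/(jωC) = -j/(ω·C) = 0 - j36.07 Ω
Step 3 — Series combination: Z_total = R + C = 349 - j36.07 Ω = 350.9∠-5.9° Ω.
Step 4 — Source phasor: V = 34.8∠57.8° V = 18.54 + j29.45 V.
Step 5 — Ohm's law: I = V / Z_total = (18.54 + j29.45) / (349 - j36.07) = 0.04395 + j0.08892 A.
Step 6 — Convert to polar: |I| = 0.09919 A, ∠I = 63.7°.

I = 0.09919∠63.7° A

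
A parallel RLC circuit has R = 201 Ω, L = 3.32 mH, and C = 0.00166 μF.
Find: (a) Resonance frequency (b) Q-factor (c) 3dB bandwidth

Step 1 — Resonance: ω₀ = 1/√(LC) = 1/√(0.00332·1.66e-09) = 4.26e+05 rad/s.
Step 2 — f₀ = ω₀/(2π) = 6.779e+04 Hz.
Step 3 — Parallel Q: Q = R/(ω₀L) = 201/(4.26e+05·0.00332) = 0.1421.
Step 4 — Bandwidth: Δω = ω₀/Q = 2.997e+06 rad/s; BW = Δω/(2π) = 4.77e+05 Hz.

(a) f₀ = 6.779e+04 Hz  (b) Q = 0.1421  (c) BW = 4.77e+05 Hz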